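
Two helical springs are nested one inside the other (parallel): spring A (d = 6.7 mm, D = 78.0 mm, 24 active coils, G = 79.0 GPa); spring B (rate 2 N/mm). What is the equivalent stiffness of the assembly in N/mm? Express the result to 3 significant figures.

3.75 N/mm

k_A = Gd⁴/(8D³N_a) = (79.0×10³)(6.7⁴)/(8·78.0³·24) = 1.7472 N/mm
Parallel: k_eq = 1.7472 + 2 = 3.7472 N/mm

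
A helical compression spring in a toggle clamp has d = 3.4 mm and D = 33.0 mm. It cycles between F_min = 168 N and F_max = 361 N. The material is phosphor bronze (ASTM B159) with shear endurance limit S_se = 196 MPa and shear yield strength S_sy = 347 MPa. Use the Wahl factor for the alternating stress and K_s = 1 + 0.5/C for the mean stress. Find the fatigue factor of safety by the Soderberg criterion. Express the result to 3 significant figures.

0.342

C = D/d = 33.0/3.4 = 9.7059; K_W = (4C−1)/(4C−4)+0.615/C = 1.1495; K_s = 1+0.5/C = 1.0515
F_a = (F_max−F_min)/2 = 96.5 N; F_m = (F_max+F_min)/2 = 264.5 N
τ_a = K_W·8F_aD/(πd³) = 1.1495 × 206.32 = 237.17 MPa
τ_m = K_s·8F_mD/(πd³) = 1.0515 × 565.51 = 594.65 MPa
Soderberg: 1/n_f = τ_a/S_se + τ_m/S_sy = 237.17/196 + 594.65/347 = 1.21005 + 1.71368 = 2.9237
n_f = 1/2.9237 = 0.342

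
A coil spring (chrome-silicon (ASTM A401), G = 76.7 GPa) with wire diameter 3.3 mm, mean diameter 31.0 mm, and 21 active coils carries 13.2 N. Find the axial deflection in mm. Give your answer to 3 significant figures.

k = Gd⁴/(8D³N_a) = (76.7×10³)(3.3⁴)/(8·31.0³·21) = 1.8174 N/mm
δ = F/k = 13.2 / 1.8174 = 7.263 mm

7.26 mm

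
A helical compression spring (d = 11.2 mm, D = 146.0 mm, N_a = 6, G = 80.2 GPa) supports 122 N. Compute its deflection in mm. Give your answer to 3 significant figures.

k = Gd⁴/(8D³N_a) = (80.2×10³)(11.2⁴)/(8·146.0³·6) = 8.4479 N/mm
δ = F/k = 122 / 8.4479 = 14.442 mm

14.4 mm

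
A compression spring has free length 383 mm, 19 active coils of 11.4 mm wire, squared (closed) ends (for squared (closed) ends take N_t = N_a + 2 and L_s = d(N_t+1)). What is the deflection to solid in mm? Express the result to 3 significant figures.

N_t = 21; L_s = 11.4·22 = 250.8 mm
δ_solid = L₀ − L_s = 383 − 250.8 = 132.2 mm

132 mm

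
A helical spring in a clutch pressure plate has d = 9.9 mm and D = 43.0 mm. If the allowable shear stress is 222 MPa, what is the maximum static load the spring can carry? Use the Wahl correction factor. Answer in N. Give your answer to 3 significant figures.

C = D/d = 43.0/9.9 = 4.3434
K_W = (4C−1)/(4C−4) + 0.615/C = 16.374/13.374 + 0.1416 = 1.3659
τ_max = K·8FD/(πd³) → F_max = τ_allow·πd³/(8DK)
F_max = 222·π·9.9³/(8·43.0·1.3659) = 6.7672e+05/469.87 = 1440.2 N

1440 N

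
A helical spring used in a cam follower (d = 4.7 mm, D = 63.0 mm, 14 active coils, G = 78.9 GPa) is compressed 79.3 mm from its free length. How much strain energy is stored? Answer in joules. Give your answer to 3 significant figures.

4.32 J

k = Gd⁴/(8D³N_a) = (78.9×10³)(4.7⁴)/(8·63.0³·14) = 1.3748 N/mm
U = ½kδ² = 0.5 × 1.3748 × 79.3² = 4322.6 N·mm = 4.3226 J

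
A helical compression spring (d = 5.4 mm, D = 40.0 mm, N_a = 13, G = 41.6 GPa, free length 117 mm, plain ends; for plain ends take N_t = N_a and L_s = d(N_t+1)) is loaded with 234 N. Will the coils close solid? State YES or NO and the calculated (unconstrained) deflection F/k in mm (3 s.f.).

YES, δ = 44.0 mm

k = Gd⁴/(8D³N_a) = (41.6×10³)(5.4⁴)/(8·40.0³·13) = 5.3144 N/mm
N_t = 13; L_s = 5.4·14 = 75.6 mm; δ_solid = L₀ − L_s = 117 − 75.6 = 41.4 mm
δ = F/k = 234/5.3144 = 44.031 mm
δ ≥ δ_solid → spring goes solid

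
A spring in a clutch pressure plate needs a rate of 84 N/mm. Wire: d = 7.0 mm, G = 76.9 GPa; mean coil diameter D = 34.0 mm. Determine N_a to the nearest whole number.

N_a = Gd⁴/(8D³k) = (76.9×10³ × 7.0⁴)/(8 × 34.0³ × 84)
    = 1.84637e+08 / 2.64123e+07 = 6.991 → 7 coils

7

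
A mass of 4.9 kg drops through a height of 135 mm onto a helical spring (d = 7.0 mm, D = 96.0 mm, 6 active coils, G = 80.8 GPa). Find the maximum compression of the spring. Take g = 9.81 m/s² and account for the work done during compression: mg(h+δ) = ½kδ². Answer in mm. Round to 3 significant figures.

k = Gd⁴/(8D³N_a) = (80.8×10³)(7.0⁴)/(8·96.0³·6) = 4.5682 N/mm
W = mg = 4.9 × 9.81 = 48.069 N
½kδ² − Wδ − Wh = 0 → δ = (W + √(W² + 2kWh))/k
δ = (48.069 + √(2310.6 + 59289.5))/4.5682 = (48.069 + 248.19)/4.5682 = 64.853 mm

64.9 mm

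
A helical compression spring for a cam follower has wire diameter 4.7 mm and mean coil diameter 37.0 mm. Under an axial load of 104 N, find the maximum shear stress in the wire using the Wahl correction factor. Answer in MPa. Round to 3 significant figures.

Spring index C = D/d = 37.0/4.7 = 7.8723
K_W = (4C−1)/(4C−4) + 0.615/C = 30.489/27.489 + 0.0781 = 1.1873
τ₀ = 8FD/(πd³) = 8·104·37.0/(π·4.7³) = 30784/326.17 = 94.38 MPa
τ_max = K·τ₀ = 1.1873 × 94.38 = 112.05 MPa

112 MPa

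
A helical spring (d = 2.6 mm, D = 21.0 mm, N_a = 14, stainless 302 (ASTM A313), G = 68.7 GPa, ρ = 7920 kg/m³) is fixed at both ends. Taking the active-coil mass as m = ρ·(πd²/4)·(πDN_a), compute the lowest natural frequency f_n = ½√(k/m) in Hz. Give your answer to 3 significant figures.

140 Hz

k = Gd⁴/(8D³N_a) = (68.7×10³)(2.6⁴)/(8·21.0³·14) = 3.0267 N/mm = 3026.7 N/m
Wire length L = πDN_a = π·21.0·14 = 923.63 mm
m = ρ·(πd²/4)·L = 7920 × 5.3093×10⁻⁶ m² × 0.92363 m = 0.038838 kg
f_n = ½√(k/m) = 0.5·√(3026.7/0.038838) = 0.5·√(77932) = 139.58 Hz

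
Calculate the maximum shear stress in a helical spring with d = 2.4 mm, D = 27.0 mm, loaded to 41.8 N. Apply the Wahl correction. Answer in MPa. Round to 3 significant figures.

Spring index C = D/d = 27.0/2.4 = 11.2500
K_W = (4C−1)/(4C−4) + 0.615/C = 44.000/41.000 + 0.0547 = 1.1278
τ₀ = 8FD/(πd³) = 8·41.8·27.0/(π·2.4³) = 9028.8/43.429 = 207.9 MPa
τ_max = K·τ₀ = 1.1278 × 207.9 = 234.47 MPa

234 MPa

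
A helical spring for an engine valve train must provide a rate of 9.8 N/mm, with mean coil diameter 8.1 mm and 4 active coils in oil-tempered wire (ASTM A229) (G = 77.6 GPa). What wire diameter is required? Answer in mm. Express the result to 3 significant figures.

d = (8D³N_a·k / G)^(1/4) = (8·8.1³·4·9.8 / (77.6×10³))^0.25
  = (2.1477)^0.25 = 1.2106 mm

1.21 mm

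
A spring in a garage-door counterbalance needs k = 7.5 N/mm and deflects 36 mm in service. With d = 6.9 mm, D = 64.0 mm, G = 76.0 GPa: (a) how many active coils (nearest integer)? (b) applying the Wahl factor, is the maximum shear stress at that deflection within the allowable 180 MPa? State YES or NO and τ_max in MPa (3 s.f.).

(a) 11 coils; (b) YES, τ_max = 154 MPa

N_a = Gd⁴/(8D³k) = (76.0×10³)(6.9⁴)/(8·64.0³·7.5) = 10.95 → N_a = 11
Actual rate k = Gd⁴/(8D³·11) = 7.4677 N/mm
Working load F = kδ = 7.4677·36 = 268.84 N
C = 64.0/6.9 = 9.2754; K_W = (4C−1)/(4C−4)+0.615/C = 1.1569
τ_max = K_W·8FD/(πd³) = 1.1569·133.37 = 154.3 MPa
τ_max ≤ 180 MPa → acceptable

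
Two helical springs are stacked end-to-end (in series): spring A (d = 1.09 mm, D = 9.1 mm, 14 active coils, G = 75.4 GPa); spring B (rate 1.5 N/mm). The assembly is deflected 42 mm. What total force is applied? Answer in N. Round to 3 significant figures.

28.8 N

k_A = Gd⁴/(8D³N_a) = (75.4×10³)(1.09⁴)/(8·9.1³·14) = 1.2611 N/mm
Series: 1/k_eq = 1/1.2611 + 1/1.5 = 1.4597; k_eq = 0.6851 N/mm
F = k_eq·δ = 0.6851·42 = 28.774 N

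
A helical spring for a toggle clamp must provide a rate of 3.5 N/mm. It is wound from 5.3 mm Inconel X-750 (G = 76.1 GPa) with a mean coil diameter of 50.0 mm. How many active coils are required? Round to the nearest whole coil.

N_a = Gd⁴/(8D³k) = (76.1×10³ × 5.3⁴)/(8 × 50.0³ × 3.5)
    = 6.00466e+07 / 3.5e+06 = 17.16 → 17 coils

17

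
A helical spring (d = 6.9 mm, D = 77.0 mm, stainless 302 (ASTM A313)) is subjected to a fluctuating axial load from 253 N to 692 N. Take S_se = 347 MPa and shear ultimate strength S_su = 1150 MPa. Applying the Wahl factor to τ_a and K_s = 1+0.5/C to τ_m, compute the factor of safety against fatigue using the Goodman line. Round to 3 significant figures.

1.47

C = D/d = 77.0/6.9 = 11.1594; K_W = (4C−1)/(4C−4)+0.615/C = 1.1289; K_s = 1+0.5/C = 1.0448
F_a = (F_max−F_min)/2 = 219.5 N; F_m = (F_max+F_min)/2 = 472.5 N
τ_a = K_W·8F_aD/(πd³) = 1.1289 × 131.01 = 147.91 MPa
τ_m = K_s·8F_mD/(πd³) = 1.0448 × 282.02 = 294.66 MPa
Goodman: 1/n_f = τ_a/S_se + τ_m/S_su = 147.91/347 + 294.66/1150 = 0.42624 + 0.25623 = 0.68247
n_f = 1/0.68247 = 1.465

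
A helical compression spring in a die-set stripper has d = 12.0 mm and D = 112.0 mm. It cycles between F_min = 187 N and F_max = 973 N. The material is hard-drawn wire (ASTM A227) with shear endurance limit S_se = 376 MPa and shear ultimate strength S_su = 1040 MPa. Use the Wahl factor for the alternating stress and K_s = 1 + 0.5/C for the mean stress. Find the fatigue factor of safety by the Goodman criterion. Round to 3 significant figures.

3.37

C = D/d = 112.0/12.0 = 9.3333; K_W = (4C−1)/(4C−4)+0.615/C = 1.1559; K_s = 1+0.5/C = 1.0536
F_a = (F_max−F_min)/2 = 393 N; F_m = (F_max+F_min)/2 = 580 N
τ_a = K_W·8F_aD/(πd³) = 1.1559 × 64.864 = 74.976 MPa
τ_m = K_s·8F_mD/(πd³) = 1.0536 × 95.729 = 100.86 MPa
Goodman: 1/n_f = τ_a/S_se + τ_m/S_su = 74.976/376 + 100.86/1040 = 0.19941 + 0.09698 = 0.29638
n_f = 1/0.29638 = 3.374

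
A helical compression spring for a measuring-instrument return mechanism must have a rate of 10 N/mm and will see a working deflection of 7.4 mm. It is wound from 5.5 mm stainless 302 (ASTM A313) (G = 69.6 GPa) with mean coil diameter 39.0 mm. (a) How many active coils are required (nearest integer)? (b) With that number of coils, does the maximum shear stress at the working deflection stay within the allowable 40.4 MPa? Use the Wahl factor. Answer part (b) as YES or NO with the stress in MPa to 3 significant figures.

(a) 13 coils; (b) NO, τ_max = 55.2 MPa

N_a = Gd⁴/(8D³k) = (69.6×10³)(5.5⁴)/(8·39.0³·10) = 13.42 → N_a = 13
Actual rate k = Gd⁴/(8D³·13) = 10.324 N/mm
Working load F = kδ = 10.324·7.4 = 76.395 N
C = 39.0/5.5 = 7.0909; K_W = (4C−1)/(4C−4)+0.615/C = 1.2099
τ_max = K_W·8FD/(πd³) = 1.2099·45.602 = 55.172 MPa
τ_max > 40.4 MPa → exceeds allowable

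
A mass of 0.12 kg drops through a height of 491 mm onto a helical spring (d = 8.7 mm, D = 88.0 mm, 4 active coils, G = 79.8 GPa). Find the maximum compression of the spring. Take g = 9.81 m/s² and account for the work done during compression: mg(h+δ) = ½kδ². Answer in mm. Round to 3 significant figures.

7.48 mm

k = Gd⁴/(8D³N_a) = (79.8×10³)(8.7⁴)/(8·88.0³·4) = 20.964 N/mm
W = mg = 0.12 × 9.81 = 1.1772 N
½kδ² − Wδ − Wh = 0 → δ = (W + √(W² + 2kWh))/k
δ = (1.1772 + √(1.3858 + 24235))/20.964 = (1.1772 + 155.68)/20.964 = 7.4821 mm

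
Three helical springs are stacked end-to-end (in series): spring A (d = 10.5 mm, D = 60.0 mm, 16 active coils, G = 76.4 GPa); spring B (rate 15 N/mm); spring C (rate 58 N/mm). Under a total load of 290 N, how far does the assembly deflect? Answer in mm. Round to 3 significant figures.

k_A = Gd⁴/(8D³N_a) = (76.4×10³)(10.5⁴)/(8·60.0³·16) = 33.588 N/mm
Series: 1/k_eq = 1/33.588 + 1/15 + 1/58 = 0.11368; k_eq = 8.7966 N/mm
δ = F/k_eq = 290/8.7966 = 32.967 mm

33.0 mm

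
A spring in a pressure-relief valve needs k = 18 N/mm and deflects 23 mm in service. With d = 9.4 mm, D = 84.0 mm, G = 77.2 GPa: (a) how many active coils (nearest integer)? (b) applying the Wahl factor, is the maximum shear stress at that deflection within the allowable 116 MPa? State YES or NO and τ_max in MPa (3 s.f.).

(a) 7 coils; (b) NO, τ_max = 125 MPa

N_a = Gd⁴/(8D³k) = (77.2×10³)(9.4⁴)/(8·84.0³·18) = 7.062 → N_a = 7
Actual rate k = Gd⁴/(8D³·7) = 18.159 N/mm
Working load F = kδ = 18.159·23 = 417.67 N
C = 84.0/9.4 = 8.9362; K_W = (4C−1)/(4C−4)+0.615/C = 1.1633
τ_max = K_W·8FD/(πd³) = 1.1633·107.56 = 125.13 MPa
τ_max > 116 MPa → exceeds allowable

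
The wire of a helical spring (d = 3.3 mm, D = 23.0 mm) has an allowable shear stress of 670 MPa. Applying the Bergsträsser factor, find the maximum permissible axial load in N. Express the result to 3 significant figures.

C = D/d = 23.0/3.3 = 6.9697
K_B = (4C+2)/(4C−3) = 29.879/24.879 = 1.2010
τ_max = K·8FD/(πd³) → F_max = τ_allow·πd³/(8DK)
F_max = 670·π·3.3³/(8·23.0·1.2010) = 75643/220.98 = 342.31 N

342 N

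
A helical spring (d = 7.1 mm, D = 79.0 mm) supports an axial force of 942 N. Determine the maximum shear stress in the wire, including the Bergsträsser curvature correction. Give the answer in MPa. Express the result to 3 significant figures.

Spring index C = D/d = 79.0/7.1 = 11.1268
K_B = (4C+2)/(4C−3) = 46.507/41.507 = 1.1205
τ₀ = 8FD/(πd³) = 8·942·79.0/(π·7.1³) = 595344/1124.4 = 529.47 MPa
τ_max = K·τ₀ = 1.1205 × 529.47 = 593.25 MPa

593 MPa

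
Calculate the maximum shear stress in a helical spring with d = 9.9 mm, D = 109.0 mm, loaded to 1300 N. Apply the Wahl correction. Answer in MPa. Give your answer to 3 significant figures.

Spring index C = D/d = 109.0/9.9 = 11.0101
K_W = (4C−1)/(4C−4) + 0.615/C = 43.040/40.040 + 0.0559 = 1.1308
τ₀ = 8FD/(πd³) = 8·1300·109.0/(π·9.9³) = 1.1336e+06/3048.3 = 371.88 MPa
τ_max = K·τ₀ = 1.1308 × 371.88 = 420.52 MPa

421 MPa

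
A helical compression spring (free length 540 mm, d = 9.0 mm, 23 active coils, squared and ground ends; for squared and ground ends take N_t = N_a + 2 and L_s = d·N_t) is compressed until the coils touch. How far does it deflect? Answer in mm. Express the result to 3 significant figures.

315 mm

N_t = 25; L_s = 9.0·25 = 225 mm
δ_solid = L₀ − L_s = 540 − 225 = 315 mm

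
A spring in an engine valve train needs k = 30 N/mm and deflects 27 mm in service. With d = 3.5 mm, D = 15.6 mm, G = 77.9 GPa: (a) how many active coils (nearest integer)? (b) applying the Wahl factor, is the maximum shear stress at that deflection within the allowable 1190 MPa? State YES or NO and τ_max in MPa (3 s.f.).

N_a = Gd⁴/(8D³k) = (77.9×10³)(3.5⁴)/(8·15.6³·30) = 12.83 → N_a = 13
Actual rate k = Gd⁴/(8D³·13) = 29.608 N/mm
Working load F = kδ = 29.608·27 = 799.4 N
C = 15.6/3.5 = 4.4571; K_W = (4C−1)/(4C−4)+0.615/C = 1.3549
τ_max = K_W·8FD/(πd³) = 1.3549·740.67 = 1003.6 MPa
τ_max ≤ 1190 MPa → acceptable

(a) 13 coils; (b) YES, τ_max = 1000 MPa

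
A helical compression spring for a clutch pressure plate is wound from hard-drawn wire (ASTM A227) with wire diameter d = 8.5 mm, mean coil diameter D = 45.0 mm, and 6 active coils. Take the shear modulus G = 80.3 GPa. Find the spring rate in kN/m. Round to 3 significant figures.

k = Gd⁴/(8D³N_a) = (80.3×10³ × 8.5⁴) / (8 × 45.0³ × 6)
  = 4.19171e+08 / 4.374e+06 = 95.832 N/mm

95.8 kN/m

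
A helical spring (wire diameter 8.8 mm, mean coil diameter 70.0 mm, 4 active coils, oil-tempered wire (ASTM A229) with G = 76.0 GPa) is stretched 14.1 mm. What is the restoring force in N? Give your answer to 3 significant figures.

k = Gd⁴/(8D³N_a) = (76.0×10³)(8.8⁴)/(8·70.0³·4) = 41.524 N/mm
F = k·δ = 41.524 × 14.1 = 585.49 N

585 N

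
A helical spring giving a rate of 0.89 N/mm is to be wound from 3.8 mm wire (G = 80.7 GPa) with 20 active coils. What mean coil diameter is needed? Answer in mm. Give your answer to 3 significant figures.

D = (Gd⁴/(8N_a·k))^(1/3) = (80.7×10³·3.8⁴/(8·20·0.89))^(1/3)
  = (118167)^(1/3) = 49.0719 mm

49.1 mm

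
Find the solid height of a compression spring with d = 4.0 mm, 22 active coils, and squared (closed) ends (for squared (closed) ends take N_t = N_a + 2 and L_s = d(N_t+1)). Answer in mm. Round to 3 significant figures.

100 mm

squared (closed) ends: N_t = N_a + 2 = 22 + 2 = 24
L_s = d·(N_t+1) = 4.0 × 25 = 100 mm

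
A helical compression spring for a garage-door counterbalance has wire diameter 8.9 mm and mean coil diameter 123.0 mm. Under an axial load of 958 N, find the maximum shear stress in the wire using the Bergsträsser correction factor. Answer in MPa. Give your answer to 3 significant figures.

Spring index C = D/d = 123.0/8.9 = 13.8202
K_B = (4C+2)/(4C−3) = 57.281/52.281 = 1.0956
τ₀ = 8FD/(πd³) = 8·958·123.0/(π·8.9³) = 942672/2214.7 = 425.64 MPa
τ_max = K·τ₀ = 1.0956 × 425.64 = 466.35 MPa

466 MPa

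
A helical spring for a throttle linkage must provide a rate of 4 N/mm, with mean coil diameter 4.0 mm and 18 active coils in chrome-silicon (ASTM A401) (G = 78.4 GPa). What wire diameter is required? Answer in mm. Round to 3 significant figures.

0.828 mm

d = (8D³N_a·k / G)^(1/4) = (8·4.0³·18·4 / (78.4×10³))^0.25
  = (0.4702)^0.25 = 0.8281 mm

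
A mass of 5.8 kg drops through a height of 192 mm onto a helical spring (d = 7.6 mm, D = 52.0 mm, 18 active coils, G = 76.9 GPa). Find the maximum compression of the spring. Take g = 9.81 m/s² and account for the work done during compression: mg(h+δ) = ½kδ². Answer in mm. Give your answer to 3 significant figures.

46.3 mm

k = Gd⁴/(8D³N_a) = (76.9×10³)(7.6⁴)/(8·52.0³·18) = 12.671 N/mm
W = mg = 5.8 × 9.81 = 56.898 N
½kδ² − Wδ − Wh = 0 → δ = (W + √(W² + 2kWh))/k
δ = (56.898 + √(3237.4 + 276845))/12.671 = (56.898 + 529.23)/12.671 = 46.258 mm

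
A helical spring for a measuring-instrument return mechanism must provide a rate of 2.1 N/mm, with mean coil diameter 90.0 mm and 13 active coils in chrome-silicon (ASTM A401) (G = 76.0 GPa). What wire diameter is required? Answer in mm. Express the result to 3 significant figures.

6.77 mm

d = (8D³N_a·k / G)^(1/4) = (8·90.0³·13·2.1 / (76.0×10³))^0.25
  = (2094.9)^0.25 = 6.7654 mm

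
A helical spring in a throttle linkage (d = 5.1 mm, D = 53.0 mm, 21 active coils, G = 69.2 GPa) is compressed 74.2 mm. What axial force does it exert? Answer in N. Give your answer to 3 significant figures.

139 N

k = Gd⁴/(8D³N_a) = (69.2×10³)(5.1⁴)/(8·53.0³·21) = 1.8718 N/mm
F = k·δ = 1.8718 × 74.2 = 138.88 N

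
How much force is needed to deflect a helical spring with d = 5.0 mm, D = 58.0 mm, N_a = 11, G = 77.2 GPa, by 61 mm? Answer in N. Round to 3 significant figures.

k = Gd⁴/(8D³N_a) = (77.2×10³)(5.0⁴)/(8·58.0³·11) = 2.8102 N/mm
F = k·δ = 2.8102 × 61 = 171.42 N

171 N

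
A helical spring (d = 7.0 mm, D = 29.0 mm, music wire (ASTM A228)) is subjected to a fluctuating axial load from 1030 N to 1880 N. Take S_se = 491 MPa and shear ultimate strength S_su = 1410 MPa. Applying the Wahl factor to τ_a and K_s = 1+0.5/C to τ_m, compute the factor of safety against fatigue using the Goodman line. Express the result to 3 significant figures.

C = D/d = 29.0/7.0 = 4.1429; K_W = (4C−1)/(4C−4)+0.615/C = 1.3871; K_s = 1+0.5/C = 1.1207
F_a = (F_max−F_min)/2 = 425 N; F_m = (F_max+F_min)/2 = 1455 N
τ_a = K_W·8F_aD/(πd³) = 1.3871 × 91.502 = 126.92 MPa
τ_m = K_s·8F_mD/(πd³) = 1.1207 × 313.26 = 351.07 MPa
Goodman: 1/n_f = τ_a/S_se + τ_m/S_su = 126.92/491 + 351.07/1410 = 0.25850 + 0.24899 = 0.50748
n_f = 1/0.50748 = 1.971

1.97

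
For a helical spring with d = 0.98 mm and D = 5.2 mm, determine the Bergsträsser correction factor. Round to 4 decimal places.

C = D/d = 5.2/0.98 = 5.3061
K_B = (4C+2)/(4C−3) = 23.224/18.224 = 1.2744

1.2744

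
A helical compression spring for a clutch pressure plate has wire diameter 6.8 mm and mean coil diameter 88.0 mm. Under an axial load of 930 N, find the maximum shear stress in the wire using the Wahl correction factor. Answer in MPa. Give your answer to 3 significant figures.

Spring index C = D/d = 88.0/6.8 = 12.9412
K_W = (4C−1)/(4C−4) + 0.615/C = 50.765/47.765 + 0.0475 = 1.1103
τ₀ = 8FD/(πd³) = 8·930·88.0/(π·6.8³) = 654720/987.82 = 662.79 MPa
τ_max = K·τ₀ = 1.1103 × 662.79 = 735.92 MPa

736 MPa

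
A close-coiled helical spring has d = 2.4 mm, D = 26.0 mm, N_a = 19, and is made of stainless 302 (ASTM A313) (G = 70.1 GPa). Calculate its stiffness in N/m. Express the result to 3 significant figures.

871 N/m

k = Gd⁴/(8D³N_a) = (70.1×10³ × 2.4⁴) / (8 × 26.0³ × 19)
  = 2.32575e+06 / 2.67155e+06 = 0.87056 N/mm = 870.56 N/m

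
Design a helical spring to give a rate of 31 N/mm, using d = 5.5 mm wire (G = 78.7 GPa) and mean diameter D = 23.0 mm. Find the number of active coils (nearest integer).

24

N_a = Gd⁴/(8D³k) = (78.7×10³ × 5.5⁴)/(8 × 23.0³ × 31)
    = 7.20154e+07 / 3.01742e+06 = 23.87 → 24 coils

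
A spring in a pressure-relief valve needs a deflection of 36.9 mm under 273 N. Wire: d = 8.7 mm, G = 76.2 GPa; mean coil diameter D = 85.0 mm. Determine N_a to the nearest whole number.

12

Required rate k = F/δ = 273/36.9 = 7.3984 N/mm
N_a = Gd⁴/(8D³k) = (76.2×10³ × 8.7⁴)/(8 × 85.0³ × 7.3984)
    = 4.36548e+08 / 3.63482e+07 = 12.01 → 12 coils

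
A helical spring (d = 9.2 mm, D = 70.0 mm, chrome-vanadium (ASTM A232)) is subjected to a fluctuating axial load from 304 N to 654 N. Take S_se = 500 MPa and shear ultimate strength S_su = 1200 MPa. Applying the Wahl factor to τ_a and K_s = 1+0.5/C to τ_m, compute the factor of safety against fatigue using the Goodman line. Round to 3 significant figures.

C = D/d = 70.0/9.2 = 7.6087; K_W = (4C−1)/(4C−4)+0.615/C = 1.1943; K_s = 1+0.5/C = 1.0657
F_a = (F_max−F_min)/2 = 175 N; F_m = (F_max+F_min)/2 = 479 N
τ_a = K_W·8F_aD/(πd³) = 1.1943 × 40.06 = 47.844 MPa
τ_m = K_s·8F_mD/(πd³) = 1.0657 × 109.65 = 116.86 MPa
Goodman: 1/n_f = τ_a/S_se + τ_m/S_su = 47.844/500 + 116.86/1200 = 0.09569 + 0.09738 = 0.19307
n_f = 1/0.19307 = 5.179

5.18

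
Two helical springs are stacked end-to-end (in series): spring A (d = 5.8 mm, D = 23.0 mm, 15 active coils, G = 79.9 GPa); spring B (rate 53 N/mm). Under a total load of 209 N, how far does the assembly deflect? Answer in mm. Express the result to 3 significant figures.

7.32 mm

k_A = Gd⁴/(8D³N_a) = (79.9×10³)(5.8⁴)/(8·23.0³·15) = 61.929 N/mm
Series: 1/k_eq = 1/61.929 + 1/53 = 0.035015; k_eq = 28.559 N/mm
δ = F/k_eq = 209/28.559 = 7.3182 mm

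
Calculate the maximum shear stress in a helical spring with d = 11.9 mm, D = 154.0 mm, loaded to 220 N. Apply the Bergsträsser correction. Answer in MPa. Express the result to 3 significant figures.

Spring index C = D/d = 154.0/11.9 = 12.9412
K_B = (4C+2)/(4C−3) = 53.765/48.765 = 1.1025
τ₀ = 8FD/(πd³) = 8·220·154.0/(π·11.9³) = 271040/5294.1 = 51.197 MPa
τ_max = K·τ₀ = 1.1025 × 51.197 = 56.446 MPa

56.4 MPa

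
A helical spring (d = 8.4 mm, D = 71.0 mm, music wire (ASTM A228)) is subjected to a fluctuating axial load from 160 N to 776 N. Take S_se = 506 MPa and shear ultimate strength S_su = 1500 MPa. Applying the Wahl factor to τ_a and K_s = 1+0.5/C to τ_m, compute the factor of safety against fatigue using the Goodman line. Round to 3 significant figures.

C = D/d = 71.0/8.4 = 8.4524; K_W = (4C−1)/(4C−4)+0.615/C = 1.1734; K_s = 1+0.5/C = 1.0592
F_a = (F_max−F_min)/2 = 308 N; F_m = (F_max+F_min)/2 = 468 N
τ_a = K_W·8F_aD/(πd³) = 1.1734 × 93.953 = 110.24 MPa
τ_m = K_s·8F_mD/(πd³) = 1.0592 × 142.76 = 151.2 MPa
Goodman: 1/n_f = τ_a/S_se + τ_m/S_su = 110.24/506 + 151.2/1500 = 0.21787 + 0.10080 = 0.31868
n_f = 1/0.31868 = 3.138

3.14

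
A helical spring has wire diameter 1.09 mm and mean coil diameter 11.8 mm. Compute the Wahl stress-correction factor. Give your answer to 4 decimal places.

C = D/d = 11.8/1.09 = 10.8257
K_W = (4C−1)/(4C−4) + 0.615/C = 42.303/39.303 + 0.0568 = 1.1331

1.1331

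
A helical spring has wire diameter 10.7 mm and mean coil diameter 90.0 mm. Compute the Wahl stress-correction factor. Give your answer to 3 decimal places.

1.174

C = D/d = 90.0/10.7 = 8.4112
K_W = (4C−1)/(4C−4) + 0.615/C = 32.645/29.645 + 0.0731 = 1.1743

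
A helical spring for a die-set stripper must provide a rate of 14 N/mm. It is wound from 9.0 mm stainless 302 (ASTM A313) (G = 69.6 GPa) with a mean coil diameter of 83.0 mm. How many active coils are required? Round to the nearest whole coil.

N_a = Gd⁴/(8D³k) = (69.6×10³ × 9.0⁴)/(8 × 83.0³ × 14)
    = 4.56646e+08 / 6.40401e+07 = 7.131 → 7 coils

7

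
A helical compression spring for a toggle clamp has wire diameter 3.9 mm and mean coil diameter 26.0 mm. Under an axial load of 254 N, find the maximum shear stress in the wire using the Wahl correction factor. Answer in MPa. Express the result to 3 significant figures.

347 MPa

Spring index C = D/d = 26.0/3.9 = 6.6667
K_W = (4C−1)/(4C−4) + 0.615/C = 25.667/22.667 + 0.0922 = 1.2246
τ₀ = 8FD/(πd³) = 8·254·26.0/(π·3.9³) = 52832/186.36 = 283.5 MPa
τ_max = K·τ₀ = 1.2246 × 283.5 = 347.18 MPa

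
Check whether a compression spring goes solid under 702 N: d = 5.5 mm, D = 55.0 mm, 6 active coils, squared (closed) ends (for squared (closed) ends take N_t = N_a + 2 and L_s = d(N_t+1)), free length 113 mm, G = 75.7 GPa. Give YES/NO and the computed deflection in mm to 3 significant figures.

YES, δ = 80.9 mm

k = Gd⁴/(8D³N_a) = (75.7×10³)(5.5⁴)/(8·55.0³·6) = 8.674 N/mm
N_t = 8; L_s = 5.5·9 = 49.5 mm; δ_solid = L₀ − L_s = 113 − 49.5 = 63.5 mm
δ = F/k = 702/8.674 = 80.932 mm
δ ≥ δ_solid → spring goes solid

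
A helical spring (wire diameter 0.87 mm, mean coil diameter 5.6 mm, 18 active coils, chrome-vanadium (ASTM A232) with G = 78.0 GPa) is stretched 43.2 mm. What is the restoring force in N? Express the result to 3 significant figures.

k = Gd⁴/(8D³N_a) = (78.0×10³)(0.87⁴)/(8·5.6³·18) = 1.767 N/mm
F = k·δ = 1.767 × 43.2 = 76.336 N

76.3 N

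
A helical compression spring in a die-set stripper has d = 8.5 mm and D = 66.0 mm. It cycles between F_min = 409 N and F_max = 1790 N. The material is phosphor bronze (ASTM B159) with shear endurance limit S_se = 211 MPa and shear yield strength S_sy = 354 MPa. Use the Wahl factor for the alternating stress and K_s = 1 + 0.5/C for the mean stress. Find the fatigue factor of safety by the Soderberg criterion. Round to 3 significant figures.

C = D/d = 66.0/8.5 = 7.7647; K_W = (4C−1)/(4C−4)+0.615/C = 1.1901; K_s = 1+0.5/C = 1.0644
F_a = (F_max−F_min)/2 = 690.5 N; F_m = (F_max+F_min)/2 = 1099.5 N
τ_a = K_W·8F_aD/(πd³) = 1.1901 × 188.97 = 224.89 MPa
τ_m = K_s·8F_mD/(πd³) = 1.0644 × 300.9 = 320.28 MPa
Soderberg: 1/n_f = τ_a/S_se + τ_m/S_sy = 224.89/211 + 320.28/354 = 1.06582 + 0.90474 = 1.9706
n_f = 1/1.9706 = 0.5075

0.507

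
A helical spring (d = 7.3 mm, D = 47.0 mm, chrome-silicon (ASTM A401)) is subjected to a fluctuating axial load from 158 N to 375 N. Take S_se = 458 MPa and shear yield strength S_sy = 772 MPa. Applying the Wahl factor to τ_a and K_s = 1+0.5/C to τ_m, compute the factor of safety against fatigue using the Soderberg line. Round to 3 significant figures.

C = D/d = 47.0/7.3 = 6.4384; K_W = (4C−1)/(4C−4)+0.615/C = 1.2334; K_s = 1+0.5/C = 1.0777
F_a = (F_max−F_min)/2 = 108.5 N; F_m = (F_max+F_min)/2 = 266.5 N
τ_a = K_W·8F_aD/(πd³) = 1.2334 × 33.381 = 41.173 MPa
τ_m = K_s·8F_mD/(πd³) = 1.0777 × 81.991 = 88.358 MPa
Soderberg: 1/n_f = τ_a/S_se + τ_m/S_sy = 41.173/458 + 88.358/772 = 0.08990 + 0.11445 = 0.20435
n_f = 1/0.20435 = 4.894

4.89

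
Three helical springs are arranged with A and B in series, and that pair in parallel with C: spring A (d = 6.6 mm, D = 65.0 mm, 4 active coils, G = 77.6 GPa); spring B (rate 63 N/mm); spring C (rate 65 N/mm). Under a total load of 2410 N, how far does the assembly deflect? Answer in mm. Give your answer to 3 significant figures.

30.8 mm

k_A = Gd⁴/(8D³N_a) = (77.6×10³)(6.6⁴)/(8·65.0³·4) = 16.755 N/mm
Springs A,B series: k_AB = 1/(1/16.755+1/63) = 13.235 N/mm; parallel with C: k_eq = 13.235+65 = 78.235 N/mm
δ = F/k_eq = 2410/78.235 = 30.805 mm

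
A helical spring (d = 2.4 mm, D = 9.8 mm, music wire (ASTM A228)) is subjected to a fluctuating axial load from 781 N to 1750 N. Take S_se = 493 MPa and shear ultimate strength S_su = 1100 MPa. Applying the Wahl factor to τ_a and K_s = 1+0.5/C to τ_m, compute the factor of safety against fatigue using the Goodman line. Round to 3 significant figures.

C = D/d = 9.8/2.4 = 4.0833; K_W = (4C−1)/(4C−4)+0.615/C = 1.3939; K_s = 1+0.5/C = 1.1224
F_a = (F_max−F_min)/2 = 484.5 N; F_m = (F_max+F_min)/2 = 1265.5 N
τ_a = K_W·8F_aD/(πd³) = 1.3939 × 874.63 = 1219.1 MPa
τ_m = K_s·8F_mD/(πd³) = 1.1224 × 2284.5 = 2564.3 MPa
Goodman: 1/n_f = τ_a/S_se + τ_m/S_su = 1219.1/493 + 2564.3/1100 = 2.47285 + 2.33114 = 4.804
n_f = 1/4.804 = 0.2082

0.208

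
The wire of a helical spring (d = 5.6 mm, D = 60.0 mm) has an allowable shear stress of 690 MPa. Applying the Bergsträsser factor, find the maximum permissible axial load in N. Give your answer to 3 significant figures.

705 N

C = D/d = 60.0/5.6 = 10.7143
K_B = (4C+2)/(4C−3) = 44.857/39.857 = 1.1254
τ_max = K·8FD/(πd³) → F_max = τ_allow·πd³/(8DK)
F_max = 690·π·5.6³/(8·60.0·1.1254) = 3.8068e+05/540.22 = 704.69 N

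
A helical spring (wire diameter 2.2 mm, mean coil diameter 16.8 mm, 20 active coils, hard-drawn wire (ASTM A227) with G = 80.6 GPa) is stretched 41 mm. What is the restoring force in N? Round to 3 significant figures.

k = Gd⁴/(8D³N_a) = (80.6×10³)(2.2⁴)/(8·16.8³·20) = 2.4887 N/mm
F = k·δ = 2.4887 × 41 = 102.04 N

102 N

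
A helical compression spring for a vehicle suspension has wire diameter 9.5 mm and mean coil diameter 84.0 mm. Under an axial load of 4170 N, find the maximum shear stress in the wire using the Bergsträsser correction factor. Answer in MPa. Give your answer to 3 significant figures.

1200 MPa

Spring index C = D/d = 84.0/9.5 = 8.8421
K_B = (4C+2)/(4C−3) = 37.368/32.368 = 1.1545
τ₀ = 8FD/(πd³) = 8·4170·84.0/(π·9.5³) = 2.80224e+06/2693.5 = 1040.4 MPa
τ_max = K·τ₀ = 1.1545 × 1040.4 = 1201.1 MPa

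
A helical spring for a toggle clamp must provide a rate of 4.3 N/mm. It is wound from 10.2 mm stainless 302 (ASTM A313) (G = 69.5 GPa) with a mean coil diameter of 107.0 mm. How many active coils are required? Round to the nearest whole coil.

N_a = Gd⁴/(8D³k) = (69.5×10³ × 10.2⁴)/(8 × 107.0³ × 4.3)
    = 7.5229e+08 / 4.21415e+07 = 17.85 → 18 coils

18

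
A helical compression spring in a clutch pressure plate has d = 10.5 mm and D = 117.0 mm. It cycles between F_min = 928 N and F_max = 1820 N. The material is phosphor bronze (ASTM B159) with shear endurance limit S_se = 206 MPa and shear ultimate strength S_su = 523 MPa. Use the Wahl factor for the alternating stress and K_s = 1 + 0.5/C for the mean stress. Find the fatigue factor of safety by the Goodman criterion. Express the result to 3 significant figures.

C = D/d = 117.0/10.5 = 11.1429; K_W = (4C−1)/(4C−4)+0.615/C = 1.1291; K_s = 1+0.5/C = 1.0449
F_a = (F_max−F_min)/2 = 446 N; F_m = (F_max+F_min)/2 = 1374 N
τ_a = K_W·8F_aD/(πd³) = 1.1291 × 114.79 = 129.61 MPa
τ_m = K_s·8F_mD/(πd³) = 1.0449 × 353.63 = 369.49 MPa
Goodman: 1/n_f = τ_a/S_se + τ_m/S_su = 129.61/206 + 369.49/523 = 0.62918 + 0.70649 = 1.3357
n_f = 1/1.3357 = 0.7487

0.749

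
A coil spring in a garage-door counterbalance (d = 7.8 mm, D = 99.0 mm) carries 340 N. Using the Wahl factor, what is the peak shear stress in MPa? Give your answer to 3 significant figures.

Spring index C = D/d = 99.0/7.8 = 12.6923
K_W = (4C−1)/(4C−4) + 0.615/C = 49.769/46.769 + 0.0485 = 1.1126
τ₀ = 8FD/(πd³) = 8·340·99.0/(π·7.8³) = 269280/1490.8 = 180.62 MPa
τ_max = K·τ₀ = 1.1126 × 180.62 = 200.96 MPa

201 MPa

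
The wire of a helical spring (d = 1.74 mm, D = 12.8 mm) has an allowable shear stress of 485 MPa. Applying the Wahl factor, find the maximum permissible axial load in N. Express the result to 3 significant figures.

C = D/d = 12.8/1.74 = 7.3563
K_W = (4C−1)/(4C−4) + 0.615/C = 28.425/25.425 + 0.0836 = 1.2016
τ_max = K·8FD/(πd³) → F_max = τ_allow·πd³/(8DK)
F_max = 485·π·1.74³/(8·12.8·1.2016) = 8026.7/123.04 = 65.235 N

65.2 N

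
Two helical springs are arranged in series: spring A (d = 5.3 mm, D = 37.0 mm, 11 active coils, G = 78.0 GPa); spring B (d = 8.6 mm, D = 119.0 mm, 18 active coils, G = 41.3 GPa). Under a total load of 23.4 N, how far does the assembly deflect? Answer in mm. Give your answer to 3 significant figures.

26.8 mm

k_A = Gd⁴/(8D³N_a) = (78.0×10³)(5.3⁴)/(8·37.0³·11) = 13.807 N/mm
k_B = Gd⁴/(8D³N_a) = (41.3×10³)(8.6⁴)/(8·119.0³·18) = 0.93098 N/mm
Series: 1/k_eq = 1/13.807 + 1/0.93098 = 1.1466; k_eq = 0.87217 N/mm
δ = F/k_eq = 23.4/0.87217 = 26.83 mm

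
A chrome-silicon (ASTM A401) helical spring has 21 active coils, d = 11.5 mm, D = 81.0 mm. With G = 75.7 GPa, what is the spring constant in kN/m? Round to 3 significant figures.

k = Gd⁴/(8D³N_a) = (75.7×10³ × 11.5⁴) / (8 × 81.0³ × 21)
  = 1.324e+09 / 8.92821e+07 = 14.829 N/mm

14.8 kN/m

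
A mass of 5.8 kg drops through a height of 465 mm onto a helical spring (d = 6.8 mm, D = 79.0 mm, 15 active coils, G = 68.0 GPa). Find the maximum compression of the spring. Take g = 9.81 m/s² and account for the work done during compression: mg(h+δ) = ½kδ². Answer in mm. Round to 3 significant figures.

172 mm

k = Gd⁴/(8D³N_a) = (68.0×10³)(6.8⁴)/(8·79.0³·15) = 2.4574 N/mm
W = mg = 5.8 × 9.81 = 56.898 N
½kδ² − Wδ − Wh = 0 → δ = (W + √(W² + 2kWh))/k
δ = (56.898 + √(3237.4 + 130036))/2.4574 = (56.898 + 365.07)/2.4574 = 171.71 mm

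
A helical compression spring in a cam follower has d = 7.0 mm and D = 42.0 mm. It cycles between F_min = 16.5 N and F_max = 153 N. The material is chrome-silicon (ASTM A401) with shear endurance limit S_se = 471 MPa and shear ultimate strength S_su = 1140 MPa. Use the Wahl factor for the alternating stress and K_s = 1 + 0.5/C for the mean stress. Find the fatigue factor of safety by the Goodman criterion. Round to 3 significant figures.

C = D/d = 42.0/7.0 = 6.0000; K_W = (4C−1)/(4C−4)+0.615/C = 1.2525; K_s = 1+0.5/C = 1.0833
F_a = (F_max−F_min)/2 = 68.25 N; F_m = (F_max+F_min)/2 = 84.75 N
τ_a = K_W·8F_aD/(πd³) = 1.2525 × 21.281 = 26.655 MPa
τ_m = K_s·8F_mD/(πd³) = 1.0833 × 26.426 = 28.628 MPa
Goodman: 1/n_f = τ_a/S_se + τ_m/S_su = 26.655/471 + 28.628/1140 = 0.05659 + 0.02511 = 0.081705
n_f = 1/0.081705 = 12.24

12.2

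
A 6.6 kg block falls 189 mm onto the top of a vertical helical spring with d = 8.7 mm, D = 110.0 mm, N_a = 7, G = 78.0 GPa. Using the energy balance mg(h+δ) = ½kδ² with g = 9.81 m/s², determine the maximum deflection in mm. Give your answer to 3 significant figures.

75.6 mm

k = Gd⁴/(8D³N_a) = (78.0×10³)(8.7⁴)/(8·110.0³·7) = 5.9952 N/mm
W = mg = 6.6 × 9.81 = 64.746 N
½kδ² − Wδ − Wh = 0 → δ = (W + √(W² + 2kWh))/k
δ = (64.746 + √(4192 + 146727))/5.9952 = (64.746 + 388.48)/5.9952 = 75.598 mm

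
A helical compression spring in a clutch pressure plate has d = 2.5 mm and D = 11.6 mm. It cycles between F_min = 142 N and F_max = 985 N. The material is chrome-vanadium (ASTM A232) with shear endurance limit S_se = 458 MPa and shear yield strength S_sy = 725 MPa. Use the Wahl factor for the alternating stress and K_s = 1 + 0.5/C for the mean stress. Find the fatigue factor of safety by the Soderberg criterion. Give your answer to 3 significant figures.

0.253

C = D/d = 11.6/2.5 = 4.6400; K_W = (4C−1)/(4C−4)+0.615/C = 1.3386; K_s = 1+0.5/C = 1.1078
F_a = (F_max−F_min)/2 = 421.5 N; F_m = (F_max+F_min)/2 = 563.5 N
τ_a = K_W·8F_aD/(πd³) = 1.3386 × 796.85 = 1066.7 MPa
τ_m = K_s·8F_mD/(πd³) = 1.1078 × 1065.3 = 1180.1 MPa
Soderberg: 1/n_f = τ_a/S_se + τ_m/S_sy = 1066.7/458 + 1180.1/725 = 2.32893 + 1.62772 = 3.9566
n_f = 1/3.9566 = 0.2527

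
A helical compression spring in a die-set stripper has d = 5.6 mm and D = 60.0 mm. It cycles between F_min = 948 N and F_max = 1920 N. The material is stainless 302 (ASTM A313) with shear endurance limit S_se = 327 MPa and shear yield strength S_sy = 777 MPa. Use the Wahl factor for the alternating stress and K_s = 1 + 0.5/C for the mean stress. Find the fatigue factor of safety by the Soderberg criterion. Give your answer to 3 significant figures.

0.318

C = D/d = 60.0/5.6 = 10.7143; K_W = (4C−1)/(4C−4)+0.615/C = 1.1346; K_s = 1+0.5/C = 1.0467
F_a = (F_max−F_min)/2 = 486 N; F_m = (F_max+F_min)/2 = 1434 N
τ_a = K_W·8F_aD/(πd³) = 1.1346 × 422.83 = 479.74 MPa
τ_m = K_s·8F_mD/(πd³) = 1.0467 × 1247.6 = 1305.8 MPa
Soderberg: 1/n_f = τ_a/S_se + τ_m/S_sy = 479.74/327 + 1305.8/777 = 1.46710 + 1.68060 = 3.1477
n_f = 1/3.1477 = 0.3177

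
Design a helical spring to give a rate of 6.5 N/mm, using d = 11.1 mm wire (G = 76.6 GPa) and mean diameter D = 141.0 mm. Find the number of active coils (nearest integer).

N_a = Gd⁴/(8D³k) = (76.6×10³ × 11.1⁴)/(8 × 141.0³ × 6.5)
    = 1.16284e+09 / 1.45767e+08 = 7.977 → 8 coils

8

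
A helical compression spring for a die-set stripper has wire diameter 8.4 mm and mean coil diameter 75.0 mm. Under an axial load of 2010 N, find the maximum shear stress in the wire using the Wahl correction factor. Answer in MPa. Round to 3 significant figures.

Spring index C = D/d = 75.0/8.4 = 8.9286
K_W = (4C−1)/(4C−4) + 0.615/C = 34.714/31.714 + 0.0689 = 1.1635
τ₀ = 8FD/(πd³) = 8·2010·75.0/(π·8.4³) = 1.206e+06/1862 = 647.68 MPa
τ_max = K·τ₀ = 1.1635 × 647.68 = 753.56 MPa

754 MPa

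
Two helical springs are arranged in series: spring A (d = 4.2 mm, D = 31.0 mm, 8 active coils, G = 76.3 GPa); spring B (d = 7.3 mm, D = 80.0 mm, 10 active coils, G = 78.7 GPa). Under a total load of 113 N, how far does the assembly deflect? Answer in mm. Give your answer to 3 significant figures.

k_A = Gd⁴/(8D³N_a) = (76.3×10³)(4.2⁴)/(8·31.0³·8) = 12.453 N/mm
k_B = Gd⁴/(8D³N_a) = (78.7×10³)(7.3⁴)/(8·80.0³·10) = 5.4564 N/mm
Series: 1/k_eq = 1/12.453 + 1/5.4564 = 0.26358; k_eq = 3.794 N/mm
δ = F/k_eq = 113/3.794 = 29.784 mm

29.8 mm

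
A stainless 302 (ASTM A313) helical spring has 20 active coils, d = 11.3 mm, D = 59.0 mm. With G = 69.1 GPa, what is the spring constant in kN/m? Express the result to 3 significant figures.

34.3 kN/m

k = Gd⁴/(8D³N_a) = (69.1×10³ × 11.3⁴) / (8 × 59.0³ × 20)
  = 1.12666e+09 / 3.28606e+07 = 34.286 N/mm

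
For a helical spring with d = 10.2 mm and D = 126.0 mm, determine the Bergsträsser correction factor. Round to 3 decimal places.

C = D/d = 126.0/10.2 = 12.3529
K_B = (4C+2)/(4C−3) = 51.412/46.412 = 1.1077

1.108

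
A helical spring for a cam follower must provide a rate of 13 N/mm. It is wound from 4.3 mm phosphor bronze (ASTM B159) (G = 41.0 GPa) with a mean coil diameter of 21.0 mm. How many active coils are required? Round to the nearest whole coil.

15

N_a = Gd⁴/(8D³k) = (41.0×10³ × 4.3⁴)/(8 × 21.0³ × 13)
    = 1.40171e+07 / 963144 = 14.55 → 15 coils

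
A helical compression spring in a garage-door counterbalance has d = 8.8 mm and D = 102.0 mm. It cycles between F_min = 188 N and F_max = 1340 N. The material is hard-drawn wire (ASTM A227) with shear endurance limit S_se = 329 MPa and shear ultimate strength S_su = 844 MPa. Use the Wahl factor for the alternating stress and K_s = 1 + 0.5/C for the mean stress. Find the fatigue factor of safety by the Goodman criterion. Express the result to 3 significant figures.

0.901

C = D/d = 102.0/8.8 = 11.5909; K_W = (4C−1)/(4C−4)+0.615/C = 1.1239; K_s = 1+0.5/C = 1.0431
F_a = (F_max−F_min)/2 = 576 N; F_m = (F_max+F_min)/2 = 764 N
τ_a = K_W·8F_aD/(πd³) = 1.1239 × 219.54 = 246.74 MPa
τ_m = K_s·8F_mD/(πd³) = 1.0431 × 291.2 = 303.76 MPa
Goodman: 1/n_f = τ_a/S_se + τ_m/S_su = 246.74/329 + 303.76/844 = 0.74996 + 0.35990 = 1.1099
n_f = 1/1.1099 = 0.901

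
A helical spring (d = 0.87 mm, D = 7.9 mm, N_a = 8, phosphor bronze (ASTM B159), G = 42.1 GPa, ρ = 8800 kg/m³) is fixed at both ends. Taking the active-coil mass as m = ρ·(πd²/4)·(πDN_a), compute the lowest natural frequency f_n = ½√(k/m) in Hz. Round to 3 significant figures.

429 Hz

k = Gd⁴/(8D³N_a) = (42.1×10³)(0.87⁴)/(8·7.9³·8) = 0.76436 N/mm = 764.36 N/m
Wire length L = πDN_a = π·7.9·8 = 198.55 mm
m = ρ·(πd²/4)·L = 8800 × 0.59447×10⁻⁶ m² × 0.19855 m = 0.0010387 kg
f_n = ½√(k/m) = 0.5·√(764.36/0.0010387) = 0.5·√(7.359e+05) = 428.92 Hz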